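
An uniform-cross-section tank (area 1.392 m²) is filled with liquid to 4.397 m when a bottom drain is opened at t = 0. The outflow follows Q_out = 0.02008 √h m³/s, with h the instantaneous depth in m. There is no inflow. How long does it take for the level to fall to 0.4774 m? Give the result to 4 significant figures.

194.9 s

Volume balance on the tank: A dh/dt = −0.02008 √h.
∫ h^(−1/2) dh = −(0.02008/A) ∫ dt, giving 2√h = 2√h₀ − (0.02008/A) t.
t = 2A(√h₀ − √h)/0.02008 = 2·1.392·(√4.397 − √0.4774)/0.02008
  = 2.78400 × (2.09690 − 0.690941) / 0.02008 = 194.930 s.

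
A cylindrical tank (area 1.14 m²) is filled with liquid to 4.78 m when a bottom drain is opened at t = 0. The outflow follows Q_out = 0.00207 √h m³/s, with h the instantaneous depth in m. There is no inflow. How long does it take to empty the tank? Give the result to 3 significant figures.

2410 s

Volume balance on the tank: A dh/dt = −0.00207 √h.
This is separable: 2 d(√h)/dt = −0.00207/A, so √h = √h₀ − (0.00207/(2A)) t.
Set h = 0: 2√h₀ = (0.00207/A) t_empty ⇒ t_empty = 2A√h₀/0.00207.
t_empty = 2·1.14·√4.78/0.00207 = 2.2800·2.1863/0.00207 = 2408.1 s.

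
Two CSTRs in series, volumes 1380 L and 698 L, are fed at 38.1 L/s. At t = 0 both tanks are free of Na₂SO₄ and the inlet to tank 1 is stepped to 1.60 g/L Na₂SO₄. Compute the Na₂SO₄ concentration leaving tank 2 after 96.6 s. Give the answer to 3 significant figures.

1.38 g/L

Species balance on tank i: dCᵢ/dt = (Cᵢ₋₁ − Cᵢ)/τᵢ with τᵢ = Vᵢ/Q.
τ₁ = 1380/38.1 = 36.220 s; τ₂ = 698/38.1 = 18.320 s.
Tank 1: C₁ = C_in(1 − e^(−t/τ₁)). Tank 2 (τ₁ ≠ τ₂): C₂ = C_in[1 − (τ₁ e^(−t/τ₁) − τ₂ e^(−t/τ₂))/(τ₁ − τ₂)].
At t = 96.6: e^(−t/τ₁) = 0.069460, e^(−t/τ₂) = 0.0051289.
C₂ = 1.60·[1 − (36.220·0.069460 − 18.320·0.0051289)/(17.900)] = 1.60·0.86470 = 1.3835 g/L.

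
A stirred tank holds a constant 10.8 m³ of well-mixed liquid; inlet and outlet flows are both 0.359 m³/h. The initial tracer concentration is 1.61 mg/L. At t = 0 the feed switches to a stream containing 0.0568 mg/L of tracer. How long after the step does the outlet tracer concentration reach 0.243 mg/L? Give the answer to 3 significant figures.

Species balance: V dC/dt = Q(C_in − C) ⇒ τ = V/Q = 30.084 h.
C(t) = C_in + (C₀ − C_in) e^(−t/τ). Set C = 0.243 and solve for t:
e^(−t/τ) = (C − C_in)/(C₀ − C_in) = (0.243 − 0.0568)/(1.61 − 0.0568) = 0.11988
t = −τ ln(…) = 30.084 × 2.1213 = 63.815 h.

63.8 h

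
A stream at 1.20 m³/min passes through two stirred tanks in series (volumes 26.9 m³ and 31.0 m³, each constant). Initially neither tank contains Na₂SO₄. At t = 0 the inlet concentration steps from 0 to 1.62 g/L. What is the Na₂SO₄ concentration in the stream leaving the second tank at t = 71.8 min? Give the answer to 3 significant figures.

1.29 g/L

Time constants: τᵢ = Vᵢ/Q for each well-mixed tank.
τ₁ = 26.9/1.20 = 22.417 min; τ₂ = 31.0/1.20 = 25.833 min.
Tank 1: C₁ = C_in(1 − e^(−t/τ₁)). Tank 2 (τ₁ ≠ τ₂): C₂ = C_in[1 − (τ₁ e^(−t/τ₁) − τ₂ e^(−t/τ₂))/(τ₁ − τ₂)].
At t = 71.8: e^(−t/τ₁) = 0.040641, e^(−t/τ₂) = 0.062079.
C₂ = 1.62·[1 − (22.417·0.040641 − 25.833·0.062079)/(-3.4167)] = 1.62·0.79727 = 1.2916 g/L.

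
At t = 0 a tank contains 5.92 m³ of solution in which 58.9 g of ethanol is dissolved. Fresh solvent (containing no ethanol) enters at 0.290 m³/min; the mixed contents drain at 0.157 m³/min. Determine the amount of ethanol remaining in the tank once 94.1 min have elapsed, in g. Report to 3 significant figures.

15.4 g

Let m(t) be the amount of ethanol. Volume: V(t) = V₀ + (Q_in − Q_out) t = 5.92 + 0.13300 t; V(94.1) = 18.435 m³.
No ethanol enters, so dm/dt = −Q_out · (m/V).
dm/m = −Q_out dt/(V₀ + 0.13300 t); integrating gives ln(m/m₀) = −(Q_out/(Q_in−Q_out)) ln(V/V₀).
m = m₀ (V₀/V)^(Q_out/(Q_in−Q_out)) = 58.9 × (5.92/18.435)^(1.1805) = 15.409 g.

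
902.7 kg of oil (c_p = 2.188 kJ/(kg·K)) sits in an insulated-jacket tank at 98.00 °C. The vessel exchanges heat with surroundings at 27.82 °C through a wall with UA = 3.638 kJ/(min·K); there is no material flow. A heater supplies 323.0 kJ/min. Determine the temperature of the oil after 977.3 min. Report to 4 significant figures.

Lumped-capacitance energy balance: M c_p dT/dt = UA(T_amb − T) + Q̇.
dT/dt = (T_ss − T)/τ with T_ss = T_amb + Q̇/UA = 27.82 + 323.0/3.638 = 116.605 °C, τ = M c_p/UA = 902.7·2.188/3.638 = 542.910 min.
Solution: T(t) = T_ss + (T₀ − T_ss) e^(−t/τ).
T(977.3) = 116.605 + (-18.6050)·0.165280 = 113.530 °C.

113.5 °C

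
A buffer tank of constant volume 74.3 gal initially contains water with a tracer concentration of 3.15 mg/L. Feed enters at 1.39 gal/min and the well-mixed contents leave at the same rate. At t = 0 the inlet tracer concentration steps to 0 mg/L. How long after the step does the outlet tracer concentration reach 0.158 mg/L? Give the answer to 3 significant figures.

Transient balance on the dissolved component: V dC/dt = Q(C_in − C), so τ = V/Q = 53.453 min.
C(t) = C_in + (C₀ − C_in) e^(−t/τ). Set C = 0.158 and solve for t:
e^(−t/τ) = (C − C_in)/(C₀ − C_in) = (0.158 − 0)/(3.15 − 0) = 0.050159
t = −τ ln(…) = 53.453 × 2.9926 = 159.96 min.

160 min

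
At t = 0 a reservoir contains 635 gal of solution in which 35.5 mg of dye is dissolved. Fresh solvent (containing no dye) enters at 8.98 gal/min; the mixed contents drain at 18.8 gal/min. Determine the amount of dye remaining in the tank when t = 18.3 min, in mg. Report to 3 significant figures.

18.8 mg

Let m(t) be the amount of dye. Volume: V(t) = V₀ + (Q_in − Q_out) t = 635 − 9.8200 t; V(18.3) = 455.29 gal.
Solute balance: dm/dt = 0 − Q_out C = −Q_out m/V(t).
Separate: dm/m = −Q_out dt/V(t) ⇒ ln(m/m₀) = −(Q_out/(Q_in−Q_out)) ln(V/V₀).
m = m₀ (V₀/V)^(Q_out/(Q_in−Q_out)) = 35.5 × (635/455.29)^(-1.9145) = 18.777 mg.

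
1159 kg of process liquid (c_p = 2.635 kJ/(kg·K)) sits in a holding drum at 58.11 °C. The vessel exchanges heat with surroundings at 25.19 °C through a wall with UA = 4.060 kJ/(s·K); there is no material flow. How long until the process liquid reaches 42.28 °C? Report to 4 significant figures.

493.1 s

M c_p dT/dt = −UA(T − T_amb).
τ = M c_p/UA = 752.208 s; T_ss = T_amb = 25.1900 °C.
T(t) = T_ss + (T₀ − T_ss)e^(−t/τ); set T = 42.28:
t = −τ ln[(T − T_ss)/(T₀ − T_ss)] = −752.208 · ln(0.519137) = 493.138 s.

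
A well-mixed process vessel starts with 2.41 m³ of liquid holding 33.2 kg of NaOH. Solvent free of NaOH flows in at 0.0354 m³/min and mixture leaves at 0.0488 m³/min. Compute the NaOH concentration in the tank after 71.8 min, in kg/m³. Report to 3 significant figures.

Let m(t) be the amount of NaOH. Volume: V(t) = V₀ + (Q_in − Q_out) t = 2.41 − 0.013400 t; V(71.8) = 1.4479 m³.
No NaOH enters, so dm/dt = −Q_out · (m/V).
dm/m = −Q_out dt/(V₀ − 0.013400 t); integrating gives ln(m/m₀) = −(Q_out/(Q_in−Q_out)) ln(V/V₀).
m = m₀ (V₀/V)^(Q_out/(Q_in−Q_out)) = 33.2 × (2.41/1.4479)^(-3.6418) = 5.1912 kg.
C = m/V = 5.1912/1.4479 = 3.5854 kg/m³.

3.59 kg/m³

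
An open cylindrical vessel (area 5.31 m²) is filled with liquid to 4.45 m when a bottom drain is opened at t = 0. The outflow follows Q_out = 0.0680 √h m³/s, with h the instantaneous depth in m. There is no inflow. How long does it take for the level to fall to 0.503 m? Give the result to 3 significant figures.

219 s

Volume balance on the tank: A dh/dt = −0.0680 √h.
This is separable: 2 d(√h)/dt = −0.0680/A, so √h = √h₀ − (0.0680/(2A)) t.
t = 2A(√h₀ − √h)/0.0680 = 2·5.31·(√4.45 − √0.503)/0.0680
  = 10.620 × (2.1095 − 0.70922) / 0.0680 = 218.69 s.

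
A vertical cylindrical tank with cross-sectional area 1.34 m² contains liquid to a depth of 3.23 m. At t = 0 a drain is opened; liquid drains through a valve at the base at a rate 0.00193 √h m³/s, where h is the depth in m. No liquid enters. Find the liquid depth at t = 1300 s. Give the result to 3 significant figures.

0.741 m

A dh/dt = −Q_out = −0.00193 √h.
This is separable: 2 d(√h)/dt = −0.00193/A, so √h = √h₀ − (0.00193/(2A)) t.
√h = √3.23 − 0.00193·1300/(2·1.34) = 1.7972 − 0.93619 = 0.86103.
h = 0.86103² = 0.74137 m.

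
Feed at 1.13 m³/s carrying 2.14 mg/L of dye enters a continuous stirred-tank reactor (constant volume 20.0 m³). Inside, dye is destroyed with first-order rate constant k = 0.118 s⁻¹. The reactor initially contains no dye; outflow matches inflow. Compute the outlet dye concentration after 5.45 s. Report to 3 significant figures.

0.425 mg/L

Species balance: V dC/dt = Q C_in − Q C − k V C.
This is linear with rate a = Q/V + k = 0.17450 s⁻¹.
C_ss = Q C_in/(Q + kV) = 0.69289 mg/L; C(t) = C_ss + (C₀ − C_ss) e^(−a t).
C(5.45) = 0.69289 + (-0.69289)·e^(−0.17450·5.45) = 0.69289 + (-0.69289)·0.38634 = 0.42520 mg/L.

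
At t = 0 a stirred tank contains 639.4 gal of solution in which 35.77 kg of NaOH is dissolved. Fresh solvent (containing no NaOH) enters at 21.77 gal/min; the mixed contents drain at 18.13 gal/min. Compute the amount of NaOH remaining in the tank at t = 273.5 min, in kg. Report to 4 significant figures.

Total volume: dV/dt = Q_in − Q_out = 3.64000 gal/min, so V(t) = 639.4 + 3.64000 t and V(273.5) = 1634.94 gal.
No NaOH enters, so dm/dt = −Q_out · (m/V).
Separate: dm/m = −Q_out dt/V(t) ⇒ ln(m/m₀) = −(Q_out/(Q_in−Q_out)) ln(V/V₀).
m = m₀ (V₀/V)^(Q_out/(Q_in−Q_out)) = 35.77 × (639.4/1634.94)^(4.98077) = 0.333207 kg.

0.3332 kg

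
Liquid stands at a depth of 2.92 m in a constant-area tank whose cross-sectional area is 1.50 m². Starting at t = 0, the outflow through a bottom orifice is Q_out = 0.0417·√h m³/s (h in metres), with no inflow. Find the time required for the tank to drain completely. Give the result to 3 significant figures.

Unsteady balance on liquid volume: A dh/dt = −0.0417 √h.
This is separable: 2 d(√h)/dt = −0.0417/A, so √h = √h₀ − (0.0417/(2A)) t.
Tank is empty when √h = 0: t_empty = 2A√h₀/0.0417.
t_empty = 2·1.50·√2.92/0.0417 = 3.0000·1.7088/0.0417 = 122.94 s.

123 s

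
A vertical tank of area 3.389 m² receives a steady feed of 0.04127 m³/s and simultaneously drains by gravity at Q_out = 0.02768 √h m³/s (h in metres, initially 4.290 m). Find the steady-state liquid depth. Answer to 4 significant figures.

2.223 m

Level balance: A dh/dt = 0.04127 − 0.02768 √h. Setting dh/dt = 0:
Q_in = 0.02768 √h_ss ⇒ √h_ss = 0.04127/0.02768 = 1.49097.
h_ss = 1.49097² = 2.22299 m. (Since h₀ = 4.290 m > h_ss, the level will fall toward this value.)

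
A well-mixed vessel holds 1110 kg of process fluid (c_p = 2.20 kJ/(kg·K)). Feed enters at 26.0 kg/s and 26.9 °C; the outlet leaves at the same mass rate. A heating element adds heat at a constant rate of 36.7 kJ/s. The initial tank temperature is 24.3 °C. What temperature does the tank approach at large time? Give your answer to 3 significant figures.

M c_p dT/dt = ṁ c_p (T_in − T) + Q̇.
At steady state dT/dt = 0 ⇒ T_ss = T_in + Q̇/(ṁ c_p) = 26.9 + 36.7/(26.0·2.20) = 27.542 °C.

27.5 °C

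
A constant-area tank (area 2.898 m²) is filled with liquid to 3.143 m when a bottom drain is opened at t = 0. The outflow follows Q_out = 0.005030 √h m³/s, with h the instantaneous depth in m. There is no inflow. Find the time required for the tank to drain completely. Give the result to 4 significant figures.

With no inflow, A dh/dt = −0.005030 √h.
Separate and integrate: 2(√h − √h₀) = −(0.005030/A) t.
Tank is empty when √h = 0: t_empty = 2A√h₀/0.005030.
t_empty = 2·2.898·√3.143/0.005030 = 5.79600·1.77285/0.005030 = 2042.83 s.

2043 s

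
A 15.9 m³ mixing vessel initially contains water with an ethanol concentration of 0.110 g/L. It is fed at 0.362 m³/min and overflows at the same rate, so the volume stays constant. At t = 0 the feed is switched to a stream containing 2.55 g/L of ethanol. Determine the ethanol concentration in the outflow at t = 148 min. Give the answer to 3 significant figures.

2.47 g/L

Mass balance on the solute (V constant): V dC/dt = Q(C_in − C).
Rewrite as dC/dt + C/τ = C_in/τ, τ = V/Q = 43.923 min.
This is linear first-order; C(t) = C_in + (C₀ − C_in) e^(−t/τ).
C(148) = 2.55 + (0.110 − 2.55)·e^(−148/43.923) = 2.55 + (-2.4400)·0.034405 = 2.4661 g/L.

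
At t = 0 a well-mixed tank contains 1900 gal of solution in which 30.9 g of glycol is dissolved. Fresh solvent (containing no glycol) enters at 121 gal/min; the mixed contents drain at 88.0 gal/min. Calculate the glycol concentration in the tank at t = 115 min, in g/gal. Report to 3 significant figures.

Total volume: dV/dt = Q_in − Q_out = 33.000 gal/min, so V(t) = 1900 + 33.000 t and V(115) = 5695.0 gal.
Species balance (pure solvent in): dm/dt = −Q_out · m/V(t).
dm/m = −Q_out dt/(V₀ + 33.000 t); integrating gives ln(m/m₀) = −(Q_out/(Q_in−Q_out)) ln(V/V₀).
m = m₀ (V₀/V)^(Q_out/(Q_in−Q_out)) = 30.9 × (1900/5695.0)^(2.6667) = 1.6544 g.
C = m/V = 1.6544/5695.0 = 0.00029051 g/gal.

0.000291 g/gal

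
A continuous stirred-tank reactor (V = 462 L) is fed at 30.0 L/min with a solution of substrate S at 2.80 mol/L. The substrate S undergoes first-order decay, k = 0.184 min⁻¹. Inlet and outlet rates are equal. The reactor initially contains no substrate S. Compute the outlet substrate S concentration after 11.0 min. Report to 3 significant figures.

0.683 mol/L

Accumulation = in − out − consumed: V dC/dt = Q C_in − Q C − k V C.
dC/dt = (Q/V) C_in − (Q/V + k) C; effective rate a = Q/V + k = 0.064935 + 0.184 = 0.24894 min⁻¹.
C_ss = Q C_in/(Q + kV) = 0.73038 mol/L; C(t) = C_ss + (C₀ − C_ss) e^(−a t).
C(11.0) = 0.73038 + (-0.73038)·e^(−0.24894·11.0) = 0.73038 + (-0.73038)·0.064681 = 0.68314 mol/L.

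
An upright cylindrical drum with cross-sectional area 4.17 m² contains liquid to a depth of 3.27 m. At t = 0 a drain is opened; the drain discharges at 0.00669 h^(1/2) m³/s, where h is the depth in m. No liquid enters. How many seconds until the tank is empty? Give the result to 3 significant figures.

2250 s

A dh/dt = −Q_out = −0.00669 √h.
Separate and integrate: 2(√h − √h₀) = −(0.00669/A) t.
Tank is empty when √h = 0: t_empty = 2A√h₀/0.00669.
t_empty = 2·4.17·√3.27/0.00669 = 8.3400·1.8083/0.00669 = 2254.3 s.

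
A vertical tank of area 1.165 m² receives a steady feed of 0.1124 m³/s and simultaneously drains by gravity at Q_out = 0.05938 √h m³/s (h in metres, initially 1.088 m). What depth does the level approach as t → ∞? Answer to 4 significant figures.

Level balance: A dh/dt = 0.1124 − 0.05938 √h. Setting dh/dt = 0:
Q_in = 0.05938 √h_ss ⇒ √h_ss = 0.1124/0.05938 = 1.89289.
h_ss = 1.89289² = 3.58304 m. (Since h₀ = 1.088 m < h_ss, the level will rise toward this value.)

3.583 m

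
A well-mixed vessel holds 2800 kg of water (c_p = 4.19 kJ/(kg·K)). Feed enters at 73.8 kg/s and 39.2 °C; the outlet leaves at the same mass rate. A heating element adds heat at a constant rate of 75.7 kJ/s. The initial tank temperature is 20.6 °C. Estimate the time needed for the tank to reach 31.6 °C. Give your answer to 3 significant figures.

33.3 s

Heat balance on the well-mixed liquid: M c_p dT/dt = ṁ c_p (T_in − T) + 75.7.
τ = M/ṁ = 37.940 s; T_ss = T_in + Q̇/(ṁ c_p) = 39.445 °C.
T(t) = T_ss + (T₀ − T_ss) e^(−t/τ). Set T = 31.6:
e^(−t/τ) = (31.6 − 39.445)/(20.6 − 39.445) = 0.41628
t = −37.940 · ln(0.41628) = 33.250 s.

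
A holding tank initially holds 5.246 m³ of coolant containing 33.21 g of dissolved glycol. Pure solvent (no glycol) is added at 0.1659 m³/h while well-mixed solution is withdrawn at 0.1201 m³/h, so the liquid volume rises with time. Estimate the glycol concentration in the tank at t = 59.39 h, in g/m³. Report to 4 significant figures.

Total volume: dV/dt = Q_in − Q_out = 0.0458000 m³/h, so V(t) = 5.246 + 0.0458000 t and V(59.39) = 7.96606 m³.
Species balance (pure solvent in): dm/dt = −Q_out · m/V(t).
dm/m = −Q_out dt/(V₀ + 0.0458000 t); integrating gives ln(m/m₀) = −(Q_out/(Q_in−Q_out)) ln(V/V₀).
m = m₀ (V₀/V)^(Q_out/(Q_in−Q_out)) = 33.21 × (5.246/7.96606)^(2.62227) = 11.1058 g.
C = m/V = 11.1058/7.96606 = 1.39414 g/m³.

1.394 g/m³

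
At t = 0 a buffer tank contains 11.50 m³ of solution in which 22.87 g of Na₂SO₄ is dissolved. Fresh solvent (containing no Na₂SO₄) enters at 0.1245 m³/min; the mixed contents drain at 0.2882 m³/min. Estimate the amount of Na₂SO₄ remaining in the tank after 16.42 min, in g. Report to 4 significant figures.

14.31 g

Let m(t) be the amount of Na₂SO₄. Volume: V(t) = V₀ + (Q_in − Q_out) t = 11.50 − 0.163700 t; V(16.42) = 8.81205 m³.
Solute balance: dm/dt = 0 − Q_out C = −Q_out m/V(t).
Separate: dm/m = −Q_out dt/V(t) ⇒ ln(m/m₀) = −(Q_out/(Q_in−Q_out)) ln(V/V₀).
m = m₀ (V₀/V)^(Q_out/(Q_in−Q_out)) = 22.87 × (11.50/8.81205)^(-1.76054) = 14.3123 g.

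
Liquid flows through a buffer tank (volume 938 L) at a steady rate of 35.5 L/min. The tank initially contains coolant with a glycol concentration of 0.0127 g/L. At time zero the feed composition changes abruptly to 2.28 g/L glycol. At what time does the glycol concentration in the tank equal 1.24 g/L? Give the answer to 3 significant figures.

20.6 min

Accumulation = in − out for the solute gives V dC/dt = Q(C_in − C), so τ = V/Q = 26.423 min.
C(t) = C_in + (C₀ − C_in) e^(−t/τ). Set C = 1.24 and solve for t:
e^(−t/τ) = (C − C_in)/(C₀ − C_in) = (1.24 − 2.28)/(0.0127 − 2.28) = 0.45870
t = −τ ln(…) = 26.423 × 0.77937 = 20.593 min.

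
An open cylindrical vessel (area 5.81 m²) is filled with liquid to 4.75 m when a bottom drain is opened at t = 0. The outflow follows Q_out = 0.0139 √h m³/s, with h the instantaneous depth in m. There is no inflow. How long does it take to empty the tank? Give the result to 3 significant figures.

Unsteady balance on liquid volume: A dh/dt = −0.0139 √h.
∫ h^(−1/2) dh = −(0.0139/A) ∫ dt, giving 2√h = 2√h₀ − (0.0139/A) t.
Tank is empty when √h = 0: t_empty = 2A√h₀/0.0139.
t_empty = 2·5.81·√4.75/0.0139 = 11.620·2.1794/0.0139 = 1822.0 s.

1820 s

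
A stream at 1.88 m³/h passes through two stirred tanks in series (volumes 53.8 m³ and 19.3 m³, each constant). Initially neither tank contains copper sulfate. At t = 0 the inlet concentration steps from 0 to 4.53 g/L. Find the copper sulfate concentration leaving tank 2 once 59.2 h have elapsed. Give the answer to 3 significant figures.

3.65 g/L

Time constants: τᵢ = Vᵢ/Q for each well-mixed tank.
τ₁ = 53.8/1.88 = 28.617 h; τ₂ = 19.3/1.88 = 10.266 h.
Tank 1: C₁ = C_in(1 − e^(−t/τ₁)). Tank 2 (τ₁ ≠ τ₂): C₂ = C_in[1 − (τ₁ e^(−t/τ₁) − τ₂ e^(−t/τ₂))/(τ₁ − τ₂)].
At t = 59.2: e^(−t/τ₁) = 0.12635, e^(−t/τ₂) = 0.0031303.
C₂ = 4.53·[1 − (28.617·0.12635 − 10.266·0.0031303)/(18.351)] = 4.53·0.80472 = 3.6454 g/L.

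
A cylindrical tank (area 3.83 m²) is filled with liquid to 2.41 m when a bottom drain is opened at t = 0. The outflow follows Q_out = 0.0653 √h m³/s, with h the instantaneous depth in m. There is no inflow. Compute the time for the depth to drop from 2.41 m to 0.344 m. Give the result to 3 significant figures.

113 s

A dh/dt = −Q_out = −0.0653 √h.
This is separable: 2 d(√h)/dt = −0.0653/A, so √h = √h₀ − (0.0653/(2A)) t.
t = 2A(√h₀ − √h)/0.0653 = 2·3.83·(√2.41 − √0.344)/0.0653
  = 7.6600 × (1.5524 − 0.58652) / 0.0653 = 113.30 s.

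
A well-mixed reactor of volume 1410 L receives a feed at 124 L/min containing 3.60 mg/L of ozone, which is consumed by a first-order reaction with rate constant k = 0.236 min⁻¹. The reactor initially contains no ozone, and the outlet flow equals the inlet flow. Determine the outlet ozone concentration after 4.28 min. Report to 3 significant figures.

0.733 mg/L

Species balance: V dC/dt = Q C_in − Q C − k V C.
This is linear with rate a = Q/V + k = 0.32394 min⁻¹.
C_ss = Q C_in/(Q + kV) = 0.97732 mg/L; C(t) = C_ss + (C₀ − C_ss) e^(−a t).
C(4.28) = 0.97732 + (-0.97732)·e^(−0.32394·4.28) = 0.97732 + (-0.97732)·0.24995 = 0.73303 mg/L.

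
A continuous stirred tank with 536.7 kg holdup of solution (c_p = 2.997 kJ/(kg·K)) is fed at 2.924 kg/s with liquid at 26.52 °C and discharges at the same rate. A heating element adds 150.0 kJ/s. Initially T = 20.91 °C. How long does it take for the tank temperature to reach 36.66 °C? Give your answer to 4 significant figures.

Heat balance on the well-mixed liquid: M c_p dT/dt = ṁ c_p (T_in − T) + 150.0.
τ = M/ṁ = 183.550 s; T_ss = T_in + Q̇/(ṁ c_p) = 43.6370 °C.
T(t) = T_ss + (T₀ − T_ss) e^(−t/τ). Set T = 36.66:
e^(−t/τ) = (36.66 − 43.6370)/(20.91 − 43.6370) = 0.306991
t = −183.550 · ln(0.306991) = 216.761 s.

216.8 s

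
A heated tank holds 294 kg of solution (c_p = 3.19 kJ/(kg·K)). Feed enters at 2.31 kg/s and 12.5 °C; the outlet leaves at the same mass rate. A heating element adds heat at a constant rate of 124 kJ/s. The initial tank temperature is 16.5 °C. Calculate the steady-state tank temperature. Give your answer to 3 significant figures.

29.3 °C

Energy balance: M c_p dT/dt = ṁ c_p (T_in − T) + 124.
At steady state dT/dt = 0 ⇒ T_ss = T_in + Q̇/(ṁ c_p) = 12.5 + 124/(2.31·3.19) = 29.327 °C.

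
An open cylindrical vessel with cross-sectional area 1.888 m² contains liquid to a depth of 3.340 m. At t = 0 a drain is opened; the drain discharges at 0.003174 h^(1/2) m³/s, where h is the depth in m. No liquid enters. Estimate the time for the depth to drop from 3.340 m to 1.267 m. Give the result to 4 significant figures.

835.1 s

A dh/dt = −Q_out = −0.003174 √h.
∫ h^(−1/2) dh = −(0.003174/A) ∫ dt, giving 2√h = 2√h₀ − (0.003174/A) t.
t = 2A(√h₀ − √h)/0.003174 = 2·1.888·(√3.340 − √1.267)/0.003174
  = 3.77600 × (1.82757 − 1.12561) / 0.003174 = 835.093 s.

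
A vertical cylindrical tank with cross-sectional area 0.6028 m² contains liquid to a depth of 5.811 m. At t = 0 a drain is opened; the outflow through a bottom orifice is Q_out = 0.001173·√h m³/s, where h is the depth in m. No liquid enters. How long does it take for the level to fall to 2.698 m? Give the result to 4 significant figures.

789.4 s

A dh/dt = −Q_out = −0.001173 √h.
This is separable: 2 d(√h)/dt = −0.001173/A, so √h = √h₀ − (0.001173/(2A)) t.
t = 2A(√h₀ − √h)/0.001173 = 2·0.6028·(√5.811 − √2.698)/0.001173
  = 1.20560 × (2.41060 − 1.64256) / 0.001173 = 789.388 s.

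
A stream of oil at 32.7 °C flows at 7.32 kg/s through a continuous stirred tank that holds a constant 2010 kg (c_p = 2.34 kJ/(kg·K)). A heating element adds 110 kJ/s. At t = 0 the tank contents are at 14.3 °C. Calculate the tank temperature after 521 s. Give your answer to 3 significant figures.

M c_p dT/dt = ṁ c_p (T_in − T) + Q̇.
Rearrange: dT/dt = (T_ss − T)/τ with τ = M/ṁ = 274.59 s and T_ss = T_in + Q̇/(ṁ c_p) = 39.122 °C.
This is linear first-order; T(t) = T_ss + (T₀ − T_ss) e^(−t/τ).
T(521) = 39.122 + (-24.822)·e^(−521/274.59) = 39.122 + (-24.822)·0.14996 = 35.400 °C.

35.4 °C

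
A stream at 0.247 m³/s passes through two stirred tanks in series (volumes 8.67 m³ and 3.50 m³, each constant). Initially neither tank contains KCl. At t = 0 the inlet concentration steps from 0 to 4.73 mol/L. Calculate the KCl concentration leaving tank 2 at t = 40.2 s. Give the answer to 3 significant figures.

2.39 mol/L

Each tank obeys Vᵢ dCᵢ/dt = Q(Cᵢ₋₁ − Cᵢ), so τᵢ = Vᵢ/Q.
τ₁ = 8.67/0.247 = 35.101 s; τ₂ = 3.50/0.247 = 14.170 s.
Solving the cascade with C₁(0)=C₂(0)=0 gives C₂(t) = C_in[1 − (τ₁ e^(−t/τ₁) − τ₂ e^(−t/τ₂))/(τ₁ − τ₂)].
At t = 40.2: e^(−t/τ₁) = 0.31814, e^(−t/τ₂) = 0.058603.
C₂ = 4.73·[1 − (35.101·0.31814 − 14.170·0.058603)/(20.931)] = 4.73·0.50616 = 2.3941 mol/L.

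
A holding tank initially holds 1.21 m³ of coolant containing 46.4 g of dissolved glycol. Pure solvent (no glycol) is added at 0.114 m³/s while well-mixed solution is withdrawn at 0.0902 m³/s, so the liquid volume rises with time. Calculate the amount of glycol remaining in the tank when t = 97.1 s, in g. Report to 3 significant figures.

0.810 g

Let m(t) be the amount of glycol. Volume: V(t) = V₀ + (Q_in − Q_out) t = 1.21 + 0.023800 t; V(97.1) = 3.5210 m³.
No glycol enters, so dm/dt = −Q_out · (m/V).
dm/m = −Q_out dt/(V₀ + 0.023800 t); integrating gives ln(m/m₀) = −(Q_out/(Q_in−Q_out)) ln(V/V₀).
m = m₀ (V₀/V)^(Q_out/(Q_in−Q_out)) = 46.4 × (1.21/3.5210)^(3.7899) = 0.80995 g.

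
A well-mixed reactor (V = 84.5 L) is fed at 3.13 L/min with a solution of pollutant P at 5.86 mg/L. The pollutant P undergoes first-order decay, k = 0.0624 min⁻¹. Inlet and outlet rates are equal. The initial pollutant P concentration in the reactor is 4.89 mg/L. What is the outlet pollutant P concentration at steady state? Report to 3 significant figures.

2.18 mg/L

Species balance: V dC/dt = Q C_in − Q C − k V C.
At steady state: 0 = Q C_in − (Q + kV) C_ss, so C_ss = Q C_in/(Q + kV).
C_ss = 3.13·5.86/(3.13 + 0.0624·84.5) = 18.342/8.4028 = 2.1828 mg/L.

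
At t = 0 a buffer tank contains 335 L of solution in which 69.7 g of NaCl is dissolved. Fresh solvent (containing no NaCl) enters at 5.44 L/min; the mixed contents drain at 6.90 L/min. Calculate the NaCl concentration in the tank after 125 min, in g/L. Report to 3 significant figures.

Let m(t) be the amount of NaCl. Volume: V(t) = V₀ + (Q_in − Q_out) t = 335 − 1.4600 t; V(125) = 152.50 L.
No NaCl enters, so dm/dt = −Q_out · (m/V).
Separate: dm/m = −Q_out dt/V(t) ⇒ ln(m/m₀) = −(Q_out/(Q_in−Q_out)) ln(V/V₀).
m = m₀ (V₀/V)^(Q_out/(Q_in−Q_out)) = 69.7 × (335/152.50)^(-4.7260) = 1.6904 g.
C = m/V = 1.6904/152.50 = 0.011085 g/L.

0.0111 g/L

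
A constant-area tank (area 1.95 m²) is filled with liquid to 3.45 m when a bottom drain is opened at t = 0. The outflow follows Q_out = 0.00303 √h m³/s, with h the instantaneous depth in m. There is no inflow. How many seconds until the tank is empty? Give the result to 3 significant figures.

A dh/dt = −Q_out = −0.00303 √h.
Separate and integrate: 2(√h − √h₀) = −(0.00303/A) t.
Tank is empty when √h = 0: t_empty = 2A√h₀/0.00303.
t_empty = 2·1.95·√3.45/0.00303 = 3.9000·1.8574/0.00303 = 2390.7 s.

2390 s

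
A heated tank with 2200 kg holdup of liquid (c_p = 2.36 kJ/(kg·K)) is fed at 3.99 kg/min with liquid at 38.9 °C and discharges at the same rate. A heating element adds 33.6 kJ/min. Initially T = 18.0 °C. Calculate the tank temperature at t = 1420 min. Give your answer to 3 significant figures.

40.6 °C

M c_p dT/dt = ṁ c_p (T_in − T) + Q̇.
τ = M/ṁ = 551.38 min; T_ss = T_in + Q̇/(ṁ c_p) = 38.9 + 33.6/(3.99·2.36) = 42.468 °C.
T approaches T_ss exponentially: T(t) = T_ss + (T₀ − T_ss) e^(−t/τ).
T(1420) = 42.468 + (-24.468)·e^(−1420/551.38) = 42.468 + (-24.468)·0.076126 = 40.606 °C.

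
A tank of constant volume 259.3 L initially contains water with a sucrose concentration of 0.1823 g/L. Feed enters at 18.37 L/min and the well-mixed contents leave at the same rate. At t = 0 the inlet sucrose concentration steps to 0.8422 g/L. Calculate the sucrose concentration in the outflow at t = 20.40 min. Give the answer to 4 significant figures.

Species balance on the tank: V dC/dt = Q(C_in − C).
So dC/dt = (C_in − C)/τ with τ = V/Q = 259.3/18.37 = 14.1154 min.
Integrating: C(t) = C_in + (C₀ − C_in) e^(−t/τ).
C(20.40) = 0.8422 + (0.1823 − 0.8422)·e^(−20.40/14.1154) = 0.8422 + (-0.659900)·0.235692 = 0.686667 g/L.

0.6867 g/L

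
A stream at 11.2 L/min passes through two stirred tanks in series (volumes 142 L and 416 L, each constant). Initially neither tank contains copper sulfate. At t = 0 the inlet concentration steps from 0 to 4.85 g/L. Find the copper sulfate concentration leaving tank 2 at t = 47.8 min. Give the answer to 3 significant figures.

2.87 g/L

Each tank obeys Vᵢ dCᵢ/dt = Q(Cᵢ₋₁ − Cᵢ), so τᵢ = Vᵢ/Q.
τ₁ = 142/11.2 = 12.679 min; τ₂ = 416/11.2 = 37.143 min.
Solving the cascade with C₁(0)=C₂(0)=0 gives C₂(t) = C_in[1 − (τ₁ e^(−t/τ₁) − τ₂ e^(−t/τ₂))/(τ₁ − τ₂)].
At t = 47.8: e^(−t/τ₁) = 0.023049, e^(−t/τ₂) = 0.27612.
C₂ = 4.85·[1 − (12.679·0.023049 − 37.143·0.27612)/(-24.464)] = 4.85·0.59273 = 2.8747 g/L.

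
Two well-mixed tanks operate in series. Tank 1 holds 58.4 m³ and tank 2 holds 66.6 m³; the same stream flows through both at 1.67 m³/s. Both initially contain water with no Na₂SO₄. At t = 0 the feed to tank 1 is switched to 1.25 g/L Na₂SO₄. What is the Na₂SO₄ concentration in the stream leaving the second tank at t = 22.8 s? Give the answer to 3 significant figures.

0.157 g/L

Species balance on tank i: dCᵢ/dt = (Cᵢ₋₁ − Cᵢ)/τᵢ with τᵢ = Vᵢ/Q.
τ₁ = 58.4/1.67 = 34.970 s; τ₂ = 66.6/1.67 = 39.880 s.
Solving the cascade with C₁(0)=C₂(0)=0 gives C₂(t) = C_in[1 − (τ₁ e^(−t/τ₁) − τ₂ e^(−t/τ₂))/(τ₁ − τ₂)].
At t = 22.8: e^(−t/τ₁) = 0.52101, e^(−t/τ₂) = 0.56456.
C₂ = 1.25·[1 − (34.970·0.52101 − 39.880·0.56456)/(-4.9102)] = 1.25·0.12529 = 0.15662 g/L.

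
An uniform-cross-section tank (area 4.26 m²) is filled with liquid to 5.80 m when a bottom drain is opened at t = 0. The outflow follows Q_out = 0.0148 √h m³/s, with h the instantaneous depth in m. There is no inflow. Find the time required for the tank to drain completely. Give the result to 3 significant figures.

A dh/dt = −Q_out = −0.0148 √h.
∫ h^(−1/2) dh = −(0.0148/A) ∫ dt, giving 2√h = 2√h₀ − (0.0148/A) t.
Set h = 0: 2√h₀ = (0.0148/A) t_empty ⇒ t_empty = 2A√h₀/0.0148.
t_empty = 2·4.26·√5.80/0.0148 = 8.5200·2.4083/0.0148 = 1386.4 s.

1390 s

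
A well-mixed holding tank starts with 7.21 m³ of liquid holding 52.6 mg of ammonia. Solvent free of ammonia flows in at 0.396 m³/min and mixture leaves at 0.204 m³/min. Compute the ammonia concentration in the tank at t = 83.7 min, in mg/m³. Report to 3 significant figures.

0.650 mg/m³

Let m(t) be the amount of ammonia. Volume: V(t) = V₀ + (Q_in − Q_out) t = 7.21 + 0.19200 t; V(83.7) = 23.280 m³.
Solute balance: dm/dt = 0 − Q_out C = −Q_out m/V(t).
Separate: dm/m = −Q_out dt/V(t) ⇒ ln(m/m₀) = −(Q_out/(Q_in−Q_out)) ln(V/V₀).
m = m₀ (V₀/V)^(Q_out/(Q_in−Q_out)) = 52.6 × (7.21/23.280)^(1.0625) = 15.140 mg.
C = m/V = 15.140/23.280 = 0.65032 mg/m³.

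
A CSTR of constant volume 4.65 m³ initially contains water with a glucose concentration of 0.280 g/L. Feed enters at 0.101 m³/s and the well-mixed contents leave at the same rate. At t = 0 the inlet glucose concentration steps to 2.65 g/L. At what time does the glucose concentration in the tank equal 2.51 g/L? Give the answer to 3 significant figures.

130 s

Species balance: V dC/dt = Q(C_in − C) ⇒ τ = V/Q = 46.040 s.
C(t) = C_in + (C₀ − C_in) e^(−t/τ). Set C = 2.51 and solve for t:
e^(−t/τ) = (C − C_in)/(C₀ − C_in) = (2.51 − 2.65)/(0.280 − 2.65) = 0.059072
t = −τ ln(…) = 46.040 × 2.8290 = 130.25 s.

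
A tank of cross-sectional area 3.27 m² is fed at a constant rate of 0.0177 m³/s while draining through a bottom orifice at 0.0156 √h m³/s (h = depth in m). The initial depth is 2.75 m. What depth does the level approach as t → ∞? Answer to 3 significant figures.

1.29 m

Accumulation of liquid (constant cross-section A): A dh/dt = Q_in − 0.0156 √h. At steady state dh/dt = 0:
Q_in = 0.0156 √h_ss ⇒ √h_ss = 0.0177/0.0156 = 1.1346.
h_ss = 1.1346² = 1.2874 m. (Since h₀ = 2.75 m > h_ss, the level will fall toward this value.)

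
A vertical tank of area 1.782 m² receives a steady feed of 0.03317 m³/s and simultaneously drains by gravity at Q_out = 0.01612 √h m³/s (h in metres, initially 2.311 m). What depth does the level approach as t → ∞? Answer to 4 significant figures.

A dh/dt = Q_in − 0.01612 √h. Steady state requires inflow = outflow:
Q_in = 0.01612 √h_ss ⇒ √h_ss = 0.03317/0.01612 = 2.05769.
h_ss = 2.05769² = 4.23410 m. (Since h₀ = 2.311 m < h_ss, the level will rise toward this value.)

4.234 m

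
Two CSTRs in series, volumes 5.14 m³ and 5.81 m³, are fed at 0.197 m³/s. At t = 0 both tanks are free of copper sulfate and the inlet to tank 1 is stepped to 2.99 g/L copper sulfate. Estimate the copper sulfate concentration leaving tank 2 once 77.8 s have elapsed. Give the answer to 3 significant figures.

Time constants: τᵢ = Vᵢ/Q for each well-mixed tank.
τ₁ = 5.14/0.197 = 26.091 s; τ₂ = 5.81/0.197 = 29.492 s.
Solving the cascade with C₁(0)=C₂(0)=0 gives C₂(t) = C_in[1 − (τ₁ e^(−t/τ₁) − τ₂ e^(−t/τ₂))/(τ₁ − τ₂)].
At t = 77.8: e^(−t/τ₁) = 0.050700, e^(−t/τ₂) = 0.071506.
C₂ = 2.99·[1 − (26.091·0.050700 − 29.492·0.071506)/(-3.4010)] = 2.99·0.76888 = 2.2989 g/L.

2.30 g/L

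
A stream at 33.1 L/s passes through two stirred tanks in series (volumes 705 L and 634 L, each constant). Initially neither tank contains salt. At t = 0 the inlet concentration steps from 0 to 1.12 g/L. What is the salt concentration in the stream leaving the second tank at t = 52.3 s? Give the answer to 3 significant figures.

0.818 g/L

Species balance on tank i: dCᵢ/dt = (Cᵢ₋₁ − Cᵢ)/τᵢ with τᵢ = Vᵢ/Q.
τ₁ = 705/33.1 = 21.299 s; τ₂ = 634/33.1 = 19.154 s.
Solving the cascade with C₁(0)=C₂(0)=0 gives C₂(t) = C_in[1 − (τ₁ e^(−t/τ₁) − τ₂ e^(−t/τ₂))/(τ₁ − τ₂)].
At t = 52.3: e^(−t/τ₁) = 0.085820, e^(−t/τ₂) = 0.065187.
C₂ = 1.12·[1 − (21.299·0.085820 − 19.154·0.065187)/(2.1450)] = 1.12·0.72994 = 0.81753 g/L.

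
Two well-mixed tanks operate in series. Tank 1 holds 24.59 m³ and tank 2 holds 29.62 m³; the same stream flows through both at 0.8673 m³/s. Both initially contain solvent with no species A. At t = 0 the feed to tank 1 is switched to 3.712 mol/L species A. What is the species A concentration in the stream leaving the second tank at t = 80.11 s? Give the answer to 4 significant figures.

Time constants: τᵢ = Vᵢ/Q for each well-mixed tank.
τ₁ = 24.59/0.8673 = 28.3524 s; τ₂ = 29.62/0.8673 = 34.1520 s.
Solving the cascade with C₁(0)=C₂(0)=0 gives C₂(t) = C_in[1 − (τ₁ e^(−t/τ₁) − τ₂ e^(−t/τ₂))/(τ₁ − τ₂)].
At t = 80.11: e^(−t/τ₁) = 0.0592781, e^(−t/τ₂) = 0.0957809.
C₂ = 3.712·[1 − (28.3524·0.0592781 − 34.1520·0.0957809)/(-5.79961)] = 3.712·0.725769 = 2.69406 mol/L.

2.694 mol/L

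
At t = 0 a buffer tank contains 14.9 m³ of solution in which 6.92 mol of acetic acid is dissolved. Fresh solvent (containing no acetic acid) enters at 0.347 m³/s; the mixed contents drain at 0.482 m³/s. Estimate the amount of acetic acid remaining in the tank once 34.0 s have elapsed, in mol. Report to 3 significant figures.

Total volume: dV/dt = Q_in − Q_out = -0.13500 m³/s, so V(t) = 14.9 − 0.13500 t and V(34.0) = 10.310 m³.
No acetic acid enters, so dm/dt = −Q_out · (m/V).
Separate: dm/m = −Q_out dt/V(t) ⇒ ln(m/m₀) = −(Q_out/(Q_in−Q_out)) ln(V/V₀).
m = m₀ (V₀/V)^(Q_out/(Q_in−Q_out)) = 6.92 × (14.9/10.310)^(-3.5704) = 1.8583 mol.

1.86 mol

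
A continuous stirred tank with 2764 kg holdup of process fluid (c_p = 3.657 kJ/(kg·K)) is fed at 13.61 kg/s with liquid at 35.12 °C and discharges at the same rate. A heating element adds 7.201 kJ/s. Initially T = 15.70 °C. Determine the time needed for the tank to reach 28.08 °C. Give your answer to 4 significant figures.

203.4 s

Energy balance: M c_p dT/dt = ṁ c_p (T_in − T) + 7.201.
τ = M/ṁ = 203.086 s; T_ss = T_in + Q̇/(ṁ c_p) = 35.2647 °C.
T(t) = T_ss + (T₀ − T_ss) e^(−t/τ). Set T = 28.08:
e^(−t/τ) = (28.08 − 35.2647)/(15.70 − 35.2647) = 0.367227
t = −203.086 · ln(0.367227) = 203.446 s.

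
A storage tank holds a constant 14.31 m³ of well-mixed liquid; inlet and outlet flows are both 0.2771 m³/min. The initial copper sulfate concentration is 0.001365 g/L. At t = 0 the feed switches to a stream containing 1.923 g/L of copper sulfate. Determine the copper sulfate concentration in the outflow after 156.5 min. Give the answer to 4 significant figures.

Transient balance on the dissolved component: V dC/dt = Q(C_in − C).
Rewrite as dC/dt + C/τ = C_in/τ, τ = V/Q = 51.6420 min.
This is linear first-order; C(t) = C_in + (C₀ − C_in) e^(−t/τ).
C(156.5) = 1.923 + (0.001365 − 1.923)·e^(−156.5/51.6420) = 1.923 + (-1.92163)·0.0482925 = 1.83020 g/L.

1.830 g/L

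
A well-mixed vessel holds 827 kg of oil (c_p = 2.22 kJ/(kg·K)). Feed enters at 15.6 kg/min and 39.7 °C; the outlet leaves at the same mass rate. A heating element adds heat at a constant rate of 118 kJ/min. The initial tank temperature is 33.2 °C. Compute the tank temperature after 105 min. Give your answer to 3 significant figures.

Unsteady energy balance on the tank contents: M c_p dT/dt = ṁ c_p (T_in − T) + 118.
τ = M/ṁ = 53.013 min; T_ss = T_in + Q̇/(ṁ c_p) = 39.7 + 118/(15.6·2.22) = 43.107 °C.
T approaches T_ss exponentially: T(t) = T_ss + (T₀ − T_ss) e^(−t/τ).
T(105) = 43.107 + (-9.9073)·e^(−105/53.013) = 43.107 + (-9.9073)·0.13798 = 41.740 °C.

41.7 °C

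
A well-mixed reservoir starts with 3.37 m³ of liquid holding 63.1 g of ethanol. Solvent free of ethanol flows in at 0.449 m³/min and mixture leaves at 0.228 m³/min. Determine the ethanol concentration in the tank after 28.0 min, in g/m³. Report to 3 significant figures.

2.25 g/m³

Let m(t) be the amount of ethanol. Volume: V(t) = V₀ + (Q_in − Q_out) t = 3.37 + 0.22100 t; V(28.0) = 9.5580 m³.
No ethanol enters, so dm/dt = −Q_out · (m/V).
Separate: dm/m = −Q_out dt/V(t) ⇒ ln(m/m₀) = −(Q_out/(Q_in−Q_out)) ln(V/V₀).
m = m₀ (V₀/V)^(Q_out/(Q_in−Q_out)) = 63.1 × (3.37/9.5580)^(1.0317) = 21.525 g.
C = m/V = 21.525/9.5580 = 2.2521 g/m³.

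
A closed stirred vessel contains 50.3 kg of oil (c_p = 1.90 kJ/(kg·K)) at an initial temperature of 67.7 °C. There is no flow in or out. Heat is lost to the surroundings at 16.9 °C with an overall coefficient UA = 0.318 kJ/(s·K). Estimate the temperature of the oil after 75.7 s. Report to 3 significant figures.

56.4 °C

M c_p dT/dt = −UA(T − T_amb).
dT/dt = (T_ss − T)/τ with T_ss = T_amb = 16.900 °C, τ = M c_p/UA = 50.3·1.90/0.318 = 300.53 s.
Integrating: T(t) = T_ss + (T₀ − T_ss) e^(−t/τ).
T(75.7) = 16.900 + (50.800)·0.77733 = 56.389 °C.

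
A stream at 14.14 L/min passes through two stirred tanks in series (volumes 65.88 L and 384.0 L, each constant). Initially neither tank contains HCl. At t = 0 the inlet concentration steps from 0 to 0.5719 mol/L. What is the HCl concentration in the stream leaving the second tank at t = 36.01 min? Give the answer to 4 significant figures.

Time constants: τᵢ = Vᵢ/Q for each well-mixed tank.
τ₁ = 65.88/14.14 = 4.65912 min; τ₂ = 384.0/14.14 = 27.1570 min.
Solving the cascade with C₁(0)=C₂(0)=0 gives C₂(t) = C_in[1 − (τ₁ e^(−t/τ₁) − τ₂ e^(−t/τ₂))/(τ₁ − τ₂)].
At t = 36.01: e^(−t/τ₁) = 0.000439918, e^(−t/τ₂) = 0.265539.
C₂ = 0.5719·[1 − (4.65912·0.000439918 − 27.1570·0.265539)/(-22.4979)] = 0.5719·0.679561 = 0.388641 mol/L.

0.3886 mol/L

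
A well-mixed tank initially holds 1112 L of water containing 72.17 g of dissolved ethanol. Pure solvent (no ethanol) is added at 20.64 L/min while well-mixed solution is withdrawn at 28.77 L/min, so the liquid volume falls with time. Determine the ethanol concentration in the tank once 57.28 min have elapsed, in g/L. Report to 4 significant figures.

Total volume: dV/dt = Q_in − Q_out = -8.13000 L/min, so V(t) = 1112 − 8.13000 t and V(57.28) = 646.314 L.
Species balance (pure solvent in): dm/dt = −Q_out · m/V(t).
Separate: dm/m = −Q_out dt/V(t) ⇒ ln(m/m₀) = −(Q_out/(Q_in−Q_out)) ln(V/V₀).
m = m₀ (V₀/V)^(Q_out/(Q_in−Q_out)) = 72.17 × (1112/646.314)^(-3.53875) = 10.5782 g.
C = m/V = 10.5782/646.314 = 0.0163669 g/L.

0.01637 g/L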